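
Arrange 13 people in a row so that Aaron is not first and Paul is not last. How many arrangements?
By inclusion-exclusion: 13! - 2×(13-1)! + (13-2)! = 6227020800 - 958003200 + 39916800 = 5308934400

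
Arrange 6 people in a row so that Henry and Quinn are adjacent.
Treat as block: (6-1)! × 2! = 120 × 2 = 240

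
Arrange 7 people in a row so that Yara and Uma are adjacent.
Treat as block: (7-1)! × 2! = 720 × 2 = 1440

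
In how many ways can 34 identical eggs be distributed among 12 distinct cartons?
C(34+12-1, 12-1) = C(45, 11) = 10150595910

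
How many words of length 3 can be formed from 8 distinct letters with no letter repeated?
P(8,3) = 8!/(8-3)! = 336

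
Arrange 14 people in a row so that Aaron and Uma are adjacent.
Treat as block: (14-1)! × 2! = 6227020800 × 2 = 12454041600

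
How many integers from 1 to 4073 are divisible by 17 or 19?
⌊4073/17⌋ + ⌊4073/19⌋ - ⌊4073/323⌋ = 239 + 214 - 12 = 441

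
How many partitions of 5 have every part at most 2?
Let r_j(i) = number of partitions of i into parts ≤ j, for i = 0..5. r_1(i) = 1 for all i; r_j(i) = r_{j-1}(i) + r_j(i-j). Rows j = 2..2: ≤2: 1 1 2 2 3 3. r_2(5) = 3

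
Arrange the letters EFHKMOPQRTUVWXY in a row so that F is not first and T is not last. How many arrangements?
By inclusion-exclusion: 15! - 2×(15-1)! + (15-2)! = 1307674368000 - 174356582400 + 6227020800 = 1139544806400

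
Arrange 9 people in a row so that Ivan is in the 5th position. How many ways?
Fix one position: (9-1)! = 40320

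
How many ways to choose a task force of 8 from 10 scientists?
C(10,8) = 10!/(8!×2!) = 45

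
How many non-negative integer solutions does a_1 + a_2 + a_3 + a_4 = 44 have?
C(44+4-1, 4-1) = C(47, 3) = 16215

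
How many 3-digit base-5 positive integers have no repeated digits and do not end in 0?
Last digit: 4 nonzero choices. First digit: 3 (nonzero, ≠last). Middle 1: P(3,1) = 3. Total = 36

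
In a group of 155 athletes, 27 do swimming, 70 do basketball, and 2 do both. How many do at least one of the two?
|A∪B| = |A| + |B| - |A∩B| = 27 + 70 - 2 = 95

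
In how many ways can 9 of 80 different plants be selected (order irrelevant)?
C(80,9) = 80!/(9!×71!) = 231900297200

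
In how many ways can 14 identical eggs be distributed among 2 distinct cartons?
C(14+2-1, 2-1) = C(15, 1) = 15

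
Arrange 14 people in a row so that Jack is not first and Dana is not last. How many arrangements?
By inclusion-exclusion: 14! - 2×(14-1)! + (14-2)! = 87178291200 - 12454041600 + 479001600 = 75203251200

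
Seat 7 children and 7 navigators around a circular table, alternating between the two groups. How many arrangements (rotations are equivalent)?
Fix one of the children: (7-1)! ways for the remaining children, × 7! ways for the navigators = 720 × 5040 = 3628800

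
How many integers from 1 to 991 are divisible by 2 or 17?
⌊991/2⌋ + ⌊991/17⌋ - ⌊991/34⌋ = 495 + 58 - 29 = 524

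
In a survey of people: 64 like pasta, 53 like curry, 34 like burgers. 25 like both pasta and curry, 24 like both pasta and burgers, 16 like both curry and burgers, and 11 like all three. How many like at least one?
|A∪B∪C| = 64+53+34-25-24-16+11 = 97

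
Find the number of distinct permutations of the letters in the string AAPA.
4! / (3! × 1!) = 4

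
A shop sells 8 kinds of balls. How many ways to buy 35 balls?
C(35+8-1, 8-1) = C(42, 7) = 26978328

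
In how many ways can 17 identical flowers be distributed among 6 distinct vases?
C(17+6-1, 6-1) = C(22, 5) = 26334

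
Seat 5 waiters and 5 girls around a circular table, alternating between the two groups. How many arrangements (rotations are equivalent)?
Fix one of the waiters: (5-1)! ways for the remaining waiters, × 5! ways for the girls = 24 × 120 = 2880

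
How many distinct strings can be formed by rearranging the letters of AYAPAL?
6! / (1! × 1! × 1! × 3!) = 120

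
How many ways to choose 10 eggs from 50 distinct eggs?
C(50,10) = 50!/(10!×40!) = 10272278170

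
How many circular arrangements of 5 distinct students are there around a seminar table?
Circular: fix one position, arrange the rest. (5-1)! = 24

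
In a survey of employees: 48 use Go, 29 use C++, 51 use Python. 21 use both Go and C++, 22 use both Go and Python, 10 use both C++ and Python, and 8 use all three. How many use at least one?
|A∪B∪C| = 48+29+51-21-22-10+8 = 83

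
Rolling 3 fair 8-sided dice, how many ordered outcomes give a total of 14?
Coefficient of x^14 in (x + x² + ... + x^8)^3. By inclusion-exclusion on dice exceeding 8: Σ_j (-1)^j C(3,j)·C(14-1-8j, 2) = C(3,0)·C(13,2) - C(3,1)·C(5,2) = 1·78 - 3·10 = 48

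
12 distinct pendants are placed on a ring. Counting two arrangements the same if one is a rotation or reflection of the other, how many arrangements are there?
(12-1)!/2 = 39916800/2 = 19958400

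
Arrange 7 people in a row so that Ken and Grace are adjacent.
Treat as block: (7-1)! × 2! = 720 × 2 = 1440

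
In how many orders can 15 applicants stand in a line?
15! = 1307674368000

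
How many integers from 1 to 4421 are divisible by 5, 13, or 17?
⌊4421/5⌋+⌊4421/13⌋+⌊4421/17⌋ - ⌊4421/65⌋-⌊4421/85⌋-⌊4421/221⌋ + ⌊4421/1105⌋ = 884+340+260 - 68-52-20 + 4 = 1348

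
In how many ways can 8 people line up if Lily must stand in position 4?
Fix one position: (8-1)! = 5040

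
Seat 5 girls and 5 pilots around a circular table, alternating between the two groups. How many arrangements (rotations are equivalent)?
Fix one of the girls: (5-1)! ways for the remaining girls, × 5! ways for the pilots = 24 × 120 = 2880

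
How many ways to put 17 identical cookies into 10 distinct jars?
C(17+10-1, 10-1) = C(26, 9) = 3124550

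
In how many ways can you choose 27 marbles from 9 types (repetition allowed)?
C(27+9-1, 9-1) = C(35, 8) = 23535820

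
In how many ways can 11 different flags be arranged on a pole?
11! = 39916800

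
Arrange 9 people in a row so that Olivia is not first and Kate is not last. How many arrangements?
By inclusion-exclusion: 9! - 2×(9-1)! + (9-2)! = 362880 - 80640 + 5040 = 287280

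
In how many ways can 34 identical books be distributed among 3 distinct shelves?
C(34+3-1, 3-1) = C(36, 2) = 630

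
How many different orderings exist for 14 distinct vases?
14! = 87178291200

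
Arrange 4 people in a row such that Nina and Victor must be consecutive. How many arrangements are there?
Treat the 2 as one block: (4-2+1)! × 2! = 6 × 2 = 12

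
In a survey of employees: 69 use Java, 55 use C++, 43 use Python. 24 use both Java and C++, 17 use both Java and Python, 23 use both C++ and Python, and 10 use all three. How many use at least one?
|A∪B∪C| = 69+55+43-24-17-23+10 = 113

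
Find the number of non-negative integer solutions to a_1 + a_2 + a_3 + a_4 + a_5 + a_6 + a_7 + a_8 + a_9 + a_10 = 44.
C(44+10-1, 10-1) = C(53, 9) = 4431613550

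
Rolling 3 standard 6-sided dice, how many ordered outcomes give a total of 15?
Coefficient of x^15 in (x + x² + ... + x^6)^3. By inclusion-exclusion on dice exceeding 6: Σ_j (-1)^j C(3,j)·C(15-1-6j, 2) = C(3,0)·C(14,2) - C(3,1)·C(8,2) + C(3,2)·C(2,2) = 1·91 - 3·28 + 3·1 = 10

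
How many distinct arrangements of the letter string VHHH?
4! / (3! × 1!) = 4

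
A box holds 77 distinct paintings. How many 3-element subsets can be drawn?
C(77,3) = 77!/(3!×74!) = 73150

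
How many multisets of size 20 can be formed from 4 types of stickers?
C(20+4-1, 4-1) = C(23, 3) = 1771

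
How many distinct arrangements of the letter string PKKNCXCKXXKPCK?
14! / (1! × 3! × 2! × 5! × 3!) = 10090080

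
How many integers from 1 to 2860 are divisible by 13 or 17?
⌊2860/13⌋ + ⌊2860/17⌋ - ⌊2860/221⌋ = 220 + 168 - 12 = 376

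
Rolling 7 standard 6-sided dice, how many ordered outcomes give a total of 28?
Coefficient of x^28 in (x + x² + ... + x^6)^7. By inclusion-exclusion on dice exceeding 6: Σ_j (-1)^j C(7,j)·C(28-1-6j, 6) = C(7,0)·C(27,6) - C(7,1)·C(21,6) + C(7,2)·C(15,6) - C(7,3)·C(9,6) = 1·296010 - 7·54264 + 21·5005 - 35·84 = 18327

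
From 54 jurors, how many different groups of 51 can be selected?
C(54,51) = 54!/(51!×3!) = 24804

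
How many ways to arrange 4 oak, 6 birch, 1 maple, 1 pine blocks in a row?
12! / (4! × 6! × 1! × 1!) = 27720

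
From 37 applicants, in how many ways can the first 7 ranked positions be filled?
P(37,7) = 37!/(37-7)! = 51889178880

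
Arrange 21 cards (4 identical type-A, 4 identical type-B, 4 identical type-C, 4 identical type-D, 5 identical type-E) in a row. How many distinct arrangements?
21! / (4! × 4! × 4! × 4! × 5!) = 1283268987000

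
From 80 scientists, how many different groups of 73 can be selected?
C(80,73) = 80!/(73!×7!) = 3176716400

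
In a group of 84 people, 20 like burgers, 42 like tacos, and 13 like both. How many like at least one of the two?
|A∪B| = |A| + |B| - |A∩B| = 20 + 42 - 13 = 49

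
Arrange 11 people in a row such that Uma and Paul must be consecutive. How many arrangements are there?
Treat the 2 as one block: (11-2+1)! × 2! = 3628800 × 2 = 7257600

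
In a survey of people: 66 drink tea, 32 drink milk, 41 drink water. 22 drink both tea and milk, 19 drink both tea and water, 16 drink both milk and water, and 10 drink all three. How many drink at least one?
|A∪B∪C| = 66+32+41-22-19-16+10 = 92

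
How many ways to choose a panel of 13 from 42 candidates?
C(42,13) = 42!/(13!×29!) = 25518731280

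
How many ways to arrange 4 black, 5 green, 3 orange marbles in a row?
12! / (4! × 5! × 3!) = 27720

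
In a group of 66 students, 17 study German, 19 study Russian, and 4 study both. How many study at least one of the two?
|A∪B| = |A| + |B| - |A∩B| = 17 + 19 - 4 = 32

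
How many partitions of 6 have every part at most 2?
Let r_j(i) = number of partitions of i into parts ≤ j, for i = 0..6. r_1(i) = 1 for all i; r_j(i) = r_{j-1}(i) + r_j(i-j). Rows j = 2..2: ≤2: 1 1 2 2 3 3 4. r_2(6) = 4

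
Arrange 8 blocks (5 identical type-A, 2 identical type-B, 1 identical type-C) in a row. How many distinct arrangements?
8! / (5! × 2! × 1!) = 168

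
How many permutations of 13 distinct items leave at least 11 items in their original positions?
Exactly j fixed points: C(13,j)·!(13-j); sum over j ≥ 11 (derangement numbers via !m = (m-1)·(!(m-1) + !(m-2)): !0..!2 = 1, 0, 1). Σ_{j=11}^{13} C(13,j)·!(13-j) = C(13,11)·!2 + C(13,12)·!1 + C(13,13)·!0 = 78·1 + 13·0 + 1·1 = 79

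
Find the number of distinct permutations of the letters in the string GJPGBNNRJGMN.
12! / (1! × 1! × 1! × 3! × 1! × 2! × 3!) = 6652800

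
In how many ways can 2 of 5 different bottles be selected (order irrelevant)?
C(5,2) = 5!/(2!×3!) = 10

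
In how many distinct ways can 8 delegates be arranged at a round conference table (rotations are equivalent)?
Circular: fix one position, arrange the rest. (8-1)! = 5040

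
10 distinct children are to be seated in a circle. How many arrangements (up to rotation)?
Circular: fix one position, arrange the rest. (10-1)! = 362880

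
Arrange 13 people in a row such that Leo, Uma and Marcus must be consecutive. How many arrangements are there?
Treat the 3 as one block: (13-3+1)! × 3! = 39916800 × 6 = 239500800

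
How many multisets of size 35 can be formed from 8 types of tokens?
C(35+8-1, 8-1) = C(42, 7) = 26978328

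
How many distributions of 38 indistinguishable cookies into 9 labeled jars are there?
C(38+9-1, 9-1) = C(46, 8) = 260932815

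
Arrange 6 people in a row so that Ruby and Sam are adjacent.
Treat as block: (6-1)! × 2! = 120 × 2 = 240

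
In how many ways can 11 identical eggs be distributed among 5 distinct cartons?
C(11+5-1, 5-1) = C(15, 4) = 1365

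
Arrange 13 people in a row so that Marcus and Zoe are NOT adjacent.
Total - adjacent = 13! - (13-1)!×2 = 6227020800 - 958003200 = 5269017600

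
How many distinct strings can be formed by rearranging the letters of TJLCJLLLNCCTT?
13! / (3! × 2! × 1! × 3! × 4!) = 3603600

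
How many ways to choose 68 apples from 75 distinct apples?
C(75,68) = 75!/(68!×7!) = 1984829850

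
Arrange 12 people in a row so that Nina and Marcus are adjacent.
Treat as block: (12-1)! × 2! = 39916800 × 2 = 79833600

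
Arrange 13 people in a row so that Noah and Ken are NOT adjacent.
Total - adjacent = 13! - (13-1)!×2 = 6227020800 - 958003200 = 5269017600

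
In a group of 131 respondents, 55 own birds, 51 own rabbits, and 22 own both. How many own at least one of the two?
|A∪B| = |A| + |B| - |A∩B| = 55 + 51 - 22 = 84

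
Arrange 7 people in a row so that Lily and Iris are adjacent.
Treat as block: (7-1)! × 2! = 720 × 2 = 1440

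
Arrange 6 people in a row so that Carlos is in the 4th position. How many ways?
Fix one position: (6-1)! = 120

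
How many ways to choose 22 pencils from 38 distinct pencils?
C(38,22) = 38!/(22!×16!) = 22239974430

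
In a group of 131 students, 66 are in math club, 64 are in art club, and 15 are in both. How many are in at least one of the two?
|A∪B| = |A| + |B| - |A∩B| = 66 + 64 - 15 = 115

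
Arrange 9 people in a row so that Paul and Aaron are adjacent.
Treat as block: (9-1)! × 2! = 40320 × 2 = 80640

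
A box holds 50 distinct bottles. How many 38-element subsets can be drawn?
C(50,38) = 50!/(38!×12!) = 121399651100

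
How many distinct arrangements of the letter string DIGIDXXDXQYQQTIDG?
17! / (3! × 3! × 4! × 1! × 3! × 1! × 2!) = 34306272000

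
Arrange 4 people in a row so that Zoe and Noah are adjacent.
Treat as block: (4-1)! × 2! = 6 × 2 = 12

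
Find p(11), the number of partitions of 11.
Pentagonal recurrence p(n) = p(n-1) + p(n-2) - p(n-5) - p(n-7) + p(n-12) + p(n-15) - ... gives p(0..10) = 1, 1, 2, 3, 5, 7, 11, 15, 22, 30, 42. p(11) = p(10) + p(9) - p(6) - p(4) = 42 + 30 - 11 - 5 = 56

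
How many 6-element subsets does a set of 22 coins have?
C(22,6) = 22!/(6!×16!) = 74613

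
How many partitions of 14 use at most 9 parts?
By conjugation, equals partitions of 14 into parts ≤ 9. Let r_j(i) = number of partitions of i into parts ≤ j, for i = 0..14. r_1(i) = 1 for all i; r_j(i) = r_{j-1}(i) + r_j(i-j). Rows j = 2..9: ≤2: 1 1 2 2 3 3 4 4 5 5 6 6 7 7 8; ≤3: 1 1 2 3 4 5 7 8 10 12 14 16 19 21 24; ≤4: 1 1 2 3 5 6 9 11 15 18 23 27 34 39 47; ≤5: 1 1 2 3 5 7 10 13 18 23 30 37 47 57 70; ≤6: 1 1 2 3 5 7 11 14 20 26 35 44 58 71 90; ≤7: 1 1 2 3 5 7 11 15 21 28 38 49 65 82 105; ≤8: 1 1 2 3 5 7 11 15 22 29 40 52 70 89 116; ≤9: 1 1 2 3 5 7 11 15 22 30 41 54 73 94 123. r_9(14) = 123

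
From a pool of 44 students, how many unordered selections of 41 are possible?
C(44,41) = 44!/(41!×3!) = 13244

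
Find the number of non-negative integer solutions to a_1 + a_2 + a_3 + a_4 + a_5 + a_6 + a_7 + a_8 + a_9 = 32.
C(32+9-1, 9-1) = C(40, 8) = 76904685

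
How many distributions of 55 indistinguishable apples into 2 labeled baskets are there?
C(55+2-1, 2-1) = C(56, 1) = 56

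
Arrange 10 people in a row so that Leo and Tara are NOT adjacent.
Total - adjacent = 10! - (10-1)!×2 = 3628800 - 725760 = 2903040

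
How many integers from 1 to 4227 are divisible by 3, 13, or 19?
⌊4227/3⌋+⌊4227/13⌋+⌊4227/19⌋ - ⌊4227/39⌋-⌊4227/57⌋-⌊4227/247⌋ + ⌊4227/741⌋ = 1409+325+222 - 108-74-17 + 5 = 1762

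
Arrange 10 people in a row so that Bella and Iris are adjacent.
Treat as block: (10-1)! × 2! = 362880 × 2 = 725760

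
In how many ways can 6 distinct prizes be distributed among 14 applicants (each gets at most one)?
P(14,6) = 14!/(14-6)! = 2162160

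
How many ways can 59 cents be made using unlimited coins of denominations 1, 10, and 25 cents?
Coefficient of x^59 in 1/(1-x^1) · 1/(1-x^10) · 1/(1-x^25). Case on j = number of 25-cent coins (j = 0..2); remainder r = 59 - 25j is made from {1,10} in ⌊r/10⌋+1 ways. r = 59, 34, 9 → 6 + 4 + 1 = 11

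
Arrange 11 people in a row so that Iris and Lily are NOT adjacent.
Total - adjacent = 11! - (11-1)!×2 = 39916800 - 7257600 = 32659200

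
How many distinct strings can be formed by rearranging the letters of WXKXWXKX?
8! / (4! × 2! × 2!) = 420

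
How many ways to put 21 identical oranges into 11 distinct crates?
C(21+11-1, 11-1) = C(31, 10) = 44352165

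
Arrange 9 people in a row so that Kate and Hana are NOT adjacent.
Total - adjacent = 9! - (9-1)!×2 = 362880 - 80640 = 282240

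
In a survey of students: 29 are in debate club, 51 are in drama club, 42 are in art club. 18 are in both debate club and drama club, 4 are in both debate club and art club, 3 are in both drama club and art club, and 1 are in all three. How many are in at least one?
|A∪B∪C| = 29+51+42-18-4-3+1 = 98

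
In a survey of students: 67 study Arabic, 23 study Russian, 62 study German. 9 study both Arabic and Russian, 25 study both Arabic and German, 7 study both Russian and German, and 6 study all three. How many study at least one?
|A∪B∪C| = 67+23+62-9-25-7+6 = 117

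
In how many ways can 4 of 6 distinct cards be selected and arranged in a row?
P(6,4) = 6!/(6-4)! = 360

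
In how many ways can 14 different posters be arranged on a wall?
14! = 87178291200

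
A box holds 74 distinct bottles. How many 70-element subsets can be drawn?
C(74,70) = 74!/(70!×4!) = 1150626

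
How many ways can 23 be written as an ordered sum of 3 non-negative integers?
C(23+3-1, 3-1) = C(25, 2) = 300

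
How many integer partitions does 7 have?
Pentagonal recurrence p(n) = p(n-1) + p(n-2) - p(n-5) - p(n-7) + p(n-12) + p(n-15) - ... gives p(0..6) = 1, 1, 2, 3, 5, 7, 11. p(7) = p(6) + p(5) - p(2) - p(0) = 11 + 7 - 2 - 1 = 15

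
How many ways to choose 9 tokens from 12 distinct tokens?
C(12,9) = 12!/(9!×3!) = 220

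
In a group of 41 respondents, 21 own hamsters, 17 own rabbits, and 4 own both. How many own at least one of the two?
|A∪B| = |A| + |B| - |A∩B| = 21 + 17 - 4 = 34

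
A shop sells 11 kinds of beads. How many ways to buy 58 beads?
C(58+11-1, 11-1) = C(68, 10) = 290752384208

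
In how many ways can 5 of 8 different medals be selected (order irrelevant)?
C(8,5) = 8!/(5!×3!) = 56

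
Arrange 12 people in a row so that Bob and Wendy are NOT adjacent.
Total - adjacent = 12! - (12-1)!×2 = 479001600 - 79833600 = 399168000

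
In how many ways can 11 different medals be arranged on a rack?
11! = 39916800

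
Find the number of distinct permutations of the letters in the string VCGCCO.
6! / (3! × 1! × 1! × 1!) = 120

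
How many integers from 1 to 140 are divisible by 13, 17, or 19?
⌊140/13⌋+⌊140/17⌋+⌊140/19⌋ - ⌊140/221⌋-⌊140/247⌋-⌊140/323⌋ + ⌊140/4199⌋ = 10+8+7 - 0-0-0 + 0 = 25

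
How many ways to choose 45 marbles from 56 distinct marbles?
C(56,45) = 56!/(45!×11!) = 148902215280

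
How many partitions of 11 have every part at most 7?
Let r_j(i) = number of partitions of i into parts ≤ j, for i = 0..11. r_1(i) = 1 for all i; r_j(i) = r_{j-1}(i) + r_j(i-j). Rows j = 2..7: ≤2: 1 1 2 2 3 3 4 4 5 5 6 6; ≤3: 1 1 2 3 4 5 7 8 10 12 14 16; ≤4: 1 1 2 3 5 6 9 11 15 18 23 27; ≤5: 1 1 2 3 5 7 10 13 18 23 30 37; ≤6: 1 1 2 3 5 7 11 14 20 26 35 44; ≤7: 1 1 2 3 5 7 11 15 21 28 38 49. r_7(11) = 49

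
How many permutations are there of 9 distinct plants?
9! = 362880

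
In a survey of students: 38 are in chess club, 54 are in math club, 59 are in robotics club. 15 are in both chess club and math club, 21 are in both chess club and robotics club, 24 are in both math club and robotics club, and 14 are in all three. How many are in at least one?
|A∪B∪C| = 38+54+59-15-21-24+14 = 105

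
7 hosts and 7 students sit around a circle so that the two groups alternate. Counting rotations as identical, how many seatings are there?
Fix one of the hosts: (7-1)! ways for the remaining hosts, × 7! ways for the students = 720 × 5040 = 3628800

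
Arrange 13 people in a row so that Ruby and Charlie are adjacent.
Treat as block: (13-1)! × 2! = 479001600 × 2 = 958003200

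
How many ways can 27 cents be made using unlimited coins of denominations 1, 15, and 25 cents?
Coefficient of x^27 in 1/(1-x^1) · 1/(1-x^15) · 1/(1-x^25). Case on j = number of 25-cent coins (j = 0..1); remainder r = 27 - 25j is made from {1,15} in ⌊r/15⌋+1 ways. r = 27, 2 → 2 + 1 = 3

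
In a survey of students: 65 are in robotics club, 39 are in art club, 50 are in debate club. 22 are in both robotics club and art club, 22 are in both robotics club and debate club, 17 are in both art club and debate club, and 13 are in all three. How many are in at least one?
|A∪B∪C| = 65+39+50-22-22-17+13 = 106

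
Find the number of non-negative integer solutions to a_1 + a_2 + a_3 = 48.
C(48+3-1, 3-1) = C(50, 2) = 1225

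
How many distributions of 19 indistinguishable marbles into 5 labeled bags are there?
C(19+5-1, 5-1) = C(23, 4) = 8855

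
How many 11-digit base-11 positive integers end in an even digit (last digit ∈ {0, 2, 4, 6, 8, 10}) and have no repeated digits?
Last∈{0,2,4,6,8,10}. Last=0: 3628800. Last nonzero: 5×9×P(9,9) = 16329600. Total = 19958400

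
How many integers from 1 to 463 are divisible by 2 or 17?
⌊463/2⌋ + ⌊463/17⌋ - ⌊463/34⌋ = 231 + 27 - 13 = 245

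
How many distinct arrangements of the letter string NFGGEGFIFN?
10! / (3! × 3! × 2! × 1! × 1!) = 50400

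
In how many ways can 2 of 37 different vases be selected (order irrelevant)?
C(37,2) = 37!/(2!×35!) = 666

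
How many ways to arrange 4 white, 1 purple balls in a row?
5! / (4! × 1!) = 5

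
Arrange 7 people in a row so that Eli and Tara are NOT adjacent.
Total - adjacent = 7! - (7-1)!×2 = 5040 - 1440 = 3600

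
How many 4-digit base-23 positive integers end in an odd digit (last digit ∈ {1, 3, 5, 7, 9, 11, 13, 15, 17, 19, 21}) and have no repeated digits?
Last∈{1,3,5,7,9,11,13,15,17,19,21}. Last=0: 0. Last nonzero: 11×21×P(21,2) = 97020. Total = 97020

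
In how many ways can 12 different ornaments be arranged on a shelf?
12! = 479001600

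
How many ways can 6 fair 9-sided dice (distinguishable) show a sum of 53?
Coefficient of x^53 in (x + x² + ... + x^9)^6. By inclusion-exclusion on dice exceeding 9: Σ_j (-1)^j C(6,j)·C(53-1-9j, 5) = C(6,0)·C(52,5) - C(6,1)·C(43,5) + C(6,2)·C(34,5) - C(6,3)·C(25,5) + C(6,4)·C(16,5) - C(6,5)·C(7,5) = 1·2598960 - 6·962598 + 15·278256 - 20·53130 + 15·4368 - 6·21 = 6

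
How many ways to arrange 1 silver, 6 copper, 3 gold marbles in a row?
10! / (1! × 6! × 3!) = 840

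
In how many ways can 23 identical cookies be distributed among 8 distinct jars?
C(23+8-1, 8-1) = C(30, 7) = 2035800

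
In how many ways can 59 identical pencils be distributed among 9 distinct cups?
C(59+9-1, 9-1) = C(67, 8) = 6522361560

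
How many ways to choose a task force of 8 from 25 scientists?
C(25,8) = 25!/(8!×17!) = 1081575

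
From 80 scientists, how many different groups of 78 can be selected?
C(80,78) = 80!/(78!×2!) = 3160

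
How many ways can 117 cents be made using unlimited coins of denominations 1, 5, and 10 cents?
Coefficient of x^117 in 1/(1-x^1) · 1/(1-x^5) · 1/(1-x^10). Case on j = number of 10-cent coins (j = 0..11); remainder r = 117 - 10j is made from {1,5} in ⌊r/5⌋+1 ways. r = 117, 107, 97, 87, 77, 67, 57, 47, 37, 27, 17, 7 → 24 + 22 + 20 + 18 + 16 + 14 + 12 + 10 + 8 + 6 + 4 + 2 = 156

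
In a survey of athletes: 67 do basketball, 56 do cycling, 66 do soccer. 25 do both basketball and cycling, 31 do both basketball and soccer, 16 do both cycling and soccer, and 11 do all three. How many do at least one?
|A∪B∪C| = 67+56+66-25-31-16+11 = 128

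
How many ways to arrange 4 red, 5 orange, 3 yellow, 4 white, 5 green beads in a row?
21! / (4! × 5! × 3! × 4! × 5!) = 1026615189600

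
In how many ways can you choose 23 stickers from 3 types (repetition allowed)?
C(23+3-1, 3-1) = C(25, 2) = 300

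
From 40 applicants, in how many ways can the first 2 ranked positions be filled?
P(40,2) = 40!/(40-2)! = 1560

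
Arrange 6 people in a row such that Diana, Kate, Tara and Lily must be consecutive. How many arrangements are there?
Treat the 4 as one block: (6-4+1)! × 4! = 6 × 24 = 144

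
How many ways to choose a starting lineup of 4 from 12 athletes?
C(12,4) = 12!/(4!×8!) = 495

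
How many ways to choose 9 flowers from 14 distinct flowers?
C(14,9) = 14!/(9!×5!) = 2002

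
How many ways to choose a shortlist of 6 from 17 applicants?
C(17,6) = 17!/(6!×11!) = 12376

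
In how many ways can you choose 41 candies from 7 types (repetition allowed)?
C(41+7-1, 7-1) = C(47, 6) = 10737573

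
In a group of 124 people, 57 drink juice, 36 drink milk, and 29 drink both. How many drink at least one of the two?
|A∪B| = |A| + |B| - |A∩B| = 57 + 36 - 29 = 64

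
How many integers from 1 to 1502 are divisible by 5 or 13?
⌊1502/5⌋ + ⌊1502/13⌋ - ⌊1502/65⌋ = 300 + 115 - 23 = 392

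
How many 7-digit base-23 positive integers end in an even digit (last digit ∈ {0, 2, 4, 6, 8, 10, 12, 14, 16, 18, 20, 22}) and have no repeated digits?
Last∈{0,2,4,6,8,10,12,14,16,18,20,22}. Last=0: 53721360. Last nonzero: 11×21×P(21,5) = 564074280. Total = 617795640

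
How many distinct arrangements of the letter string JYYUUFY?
7! / (2! × 1! × 3! × 1!) = 420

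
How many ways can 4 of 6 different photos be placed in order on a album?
P(6,4) = 6!/(6-4)! = 360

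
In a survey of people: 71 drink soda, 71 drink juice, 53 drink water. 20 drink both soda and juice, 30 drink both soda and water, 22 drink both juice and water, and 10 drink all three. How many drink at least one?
|A∪B∪C| = 71+71+53-20-30-22+10 = 133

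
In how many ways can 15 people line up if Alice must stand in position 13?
Fix one position: (15-1)! = 87178291200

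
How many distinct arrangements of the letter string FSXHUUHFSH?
10! / (3! × 1! × 2! × 2! × 2!) = 75600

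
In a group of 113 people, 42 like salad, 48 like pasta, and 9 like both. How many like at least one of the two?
|A∪B| = |A| + |B| - |A∩B| = 42 + 48 - 9 = 81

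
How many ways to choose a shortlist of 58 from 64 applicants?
C(64,58) = 64!/(58!×6!) = 74974368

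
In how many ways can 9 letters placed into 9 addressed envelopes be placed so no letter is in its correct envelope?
!9 = Σ_{j=0}^{9} (-1)^j·9!/j! = 362880 - 362880 + 181440 - 60480 + 15120 - 3024 + 504 - 72 + 9 - 1 = 133496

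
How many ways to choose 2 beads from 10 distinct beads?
C(10,2) = 10!/(2!×8!) = 45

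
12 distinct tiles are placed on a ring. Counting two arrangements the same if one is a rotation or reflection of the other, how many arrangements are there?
(12-1)!/2 = 39916800/2 = 19958400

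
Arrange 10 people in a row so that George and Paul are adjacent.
Treat as block: (10-1)! × 2! = 362880 × 2 = 725760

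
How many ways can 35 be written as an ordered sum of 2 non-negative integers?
C(35+2-1, 2-1) = C(36, 1) = 36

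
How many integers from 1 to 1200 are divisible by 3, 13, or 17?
⌊1200/3⌋+⌊1200/13⌋+⌊1200/17⌋ - ⌊1200/39⌋-⌊1200/51⌋-⌊1200/221⌋ + ⌊1200/663⌋ = 400+92+70 - 30-23-5 + 1 = 505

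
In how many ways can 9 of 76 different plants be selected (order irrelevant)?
C(76,9) = 76!/(9!×67!) = 142466675900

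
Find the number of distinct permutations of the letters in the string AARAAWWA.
8! / (5! × 1! × 2!) = 168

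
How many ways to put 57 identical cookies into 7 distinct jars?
C(57+7-1, 7-1) = C(63, 6) = 67945521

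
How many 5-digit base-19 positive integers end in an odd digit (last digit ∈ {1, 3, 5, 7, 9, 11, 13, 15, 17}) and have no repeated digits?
Last∈{1,3,5,7,9,11,13,15,17}. Last=0: 0. Last nonzero: 9×17×P(17,3) = 624240. Total = 624240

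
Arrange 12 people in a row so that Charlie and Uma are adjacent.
Treat as block: (12-1)! × 2! = 39916800 × 2 = 79833600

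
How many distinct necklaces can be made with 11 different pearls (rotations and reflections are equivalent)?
(11-1)!/2 = 3628800/2 = 1814400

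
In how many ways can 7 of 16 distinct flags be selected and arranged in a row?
P(16,7) = 16!/(16-7)! = 57657600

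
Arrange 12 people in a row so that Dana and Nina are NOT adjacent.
Total - adjacent = 12! - (12-1)!×2 = 479001600 - 79833600 = 399168000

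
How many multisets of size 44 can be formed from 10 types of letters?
C(44+10-1, 10-1) = C(53, 9) = 4431613550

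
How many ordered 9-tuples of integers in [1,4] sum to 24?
Coefficient of x^24 in (x + x² + ... + x^4)^9. By inclusion-exclusion on dice exceeding 4: Σ_j (-1)^j C(9,j)·C(24-1-4j, 8) = C(9,0)·C(23,8) - C(9,1)·C(19,8) + C(9,2)·C(15,8) - C(9,3)·C(11,8) = 1·490314 - 9·75582 + 36·6435 - 84·165 = 27876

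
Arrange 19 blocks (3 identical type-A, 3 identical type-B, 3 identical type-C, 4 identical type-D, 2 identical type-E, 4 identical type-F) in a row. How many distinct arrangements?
19! / (3! × 3! × 3! × 4! × 2! × 4!) = 488864376000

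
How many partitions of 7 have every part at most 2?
Let r_j(i) = number of partitions of i into parts ≤ j, for i = 0..7. r_1(i) = 1 for all i; r_j(i) = r_{j-1}(i) + r_j(i-j). Rows j = 2..2: ≤2: 1 1 2 2 3 3 4 4. r_2(7) = 4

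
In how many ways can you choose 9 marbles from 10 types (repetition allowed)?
C(9+10-1, 10-1) = C(18, 9) = 48620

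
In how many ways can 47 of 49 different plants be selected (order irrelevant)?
C(49,47) = 49!/(47!×2!) = 1176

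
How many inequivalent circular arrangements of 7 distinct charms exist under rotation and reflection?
(7-1)!/2 = 720/2 = 360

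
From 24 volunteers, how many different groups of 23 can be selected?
C(24,23) = 24!/(23!×1!) = 24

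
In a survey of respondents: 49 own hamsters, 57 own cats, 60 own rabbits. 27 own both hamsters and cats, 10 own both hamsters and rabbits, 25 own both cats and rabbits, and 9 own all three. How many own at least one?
|A∪B∪C| = 49+57+60-27-10-25+9 = 113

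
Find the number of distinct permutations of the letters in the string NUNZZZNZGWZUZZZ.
15! / (1! × 1! × 2! × 3! × 8!) = 2702700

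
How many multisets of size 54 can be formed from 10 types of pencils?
C(54+10-1, 10-1) = C(63, 9) = 23667689815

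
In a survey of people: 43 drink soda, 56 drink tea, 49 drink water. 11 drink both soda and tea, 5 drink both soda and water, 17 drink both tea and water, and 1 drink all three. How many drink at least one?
|A∪B∪C| = 43+56+49-11-5-17+1 = 116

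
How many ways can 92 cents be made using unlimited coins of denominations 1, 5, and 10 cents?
Coefficient of x^92 in 1/(1-x^1) · 1/(1-x^5) · 1/(1-x^10). Case on j = number of 10-cent coins (j = 0..9); remainder r = 92 - 10j is made from {1,5} in ⌊r/5⌋+1 ways. r = 92, 82, 72, 62, 52, 42, 32, 22, 12, 2 → 19 + 17 + 15 + 13 + 11 + 9 + 7 + 5 + 3 + 1 = 100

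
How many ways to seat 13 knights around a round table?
Circular: fix one position, arrange the rest. (13-1)! = 479001600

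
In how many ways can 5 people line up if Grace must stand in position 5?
Fix one position: (5-1)! = 24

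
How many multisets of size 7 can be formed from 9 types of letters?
C(7+9-1, 9-1) = C(15, 8) = 6435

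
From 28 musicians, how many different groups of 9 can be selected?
C(28,9) = 28!/(9!×19!) = 6906900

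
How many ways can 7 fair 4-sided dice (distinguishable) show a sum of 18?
Coefficient of x^18 in (x + x² + ... + x^4)^7. By inclusion-exclusion on dice exceeding 4: Σ_j (-1)^j C(7,j)·C(18-1-4j, 6) = C(7,0)·C(17,6) - C(7,1)·C(13,6) + C(7,2)·C(9,6) = 1·12376 - 7·1716 + 21·84 = 2128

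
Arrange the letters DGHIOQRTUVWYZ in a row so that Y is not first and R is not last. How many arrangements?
By inclusion-exclusion: 13! - 2×(13-1)! + (13-2)! = 6227020800 - 958003200 + 39916800 = 5308934400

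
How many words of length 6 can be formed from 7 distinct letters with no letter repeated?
P(7,6) = 7!/(7-6)! = 5040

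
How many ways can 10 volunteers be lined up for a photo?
10! = 3628800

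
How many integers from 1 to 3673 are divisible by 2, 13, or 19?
⌊3673/2⌋+⌊3673/13⌋+⌊3673/19⌋ - ⌊3673/26⌋-⌊3673/38⌋-⌊3673/247⌋ + ⌊3673/494⌋ = 1836+282+193 - 141-96-14 + 7 = 2067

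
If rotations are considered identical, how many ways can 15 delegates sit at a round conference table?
Circular: fix one position, arrange the rest. (15-1)! = 87178291200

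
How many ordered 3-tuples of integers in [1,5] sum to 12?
Coefficient of x^12 in (x + x² + ... + x^5)^3. By inclusion-exclusion on dice exceeding 5: Σ_j (-1)^j C(3,j)·C(12-1-5j, 2) = C(3,0)·C(11,2) - C(3,1)·C(6,2) = 1·55 - 3·15 = 10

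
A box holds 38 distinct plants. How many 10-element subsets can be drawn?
C(38,10) = 38!/(10!×28!) = 472733756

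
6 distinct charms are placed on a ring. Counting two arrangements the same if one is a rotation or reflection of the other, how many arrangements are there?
(6-1)!/2 = 120/2 = 60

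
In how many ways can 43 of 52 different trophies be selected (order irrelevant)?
C(52,43) = 52!/(43!×9!) = 3679075400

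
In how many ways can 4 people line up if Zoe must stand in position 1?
Fix one position: (4-1)! = 6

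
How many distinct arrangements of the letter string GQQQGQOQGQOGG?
13! / (5! × 6! × 2!) = 36036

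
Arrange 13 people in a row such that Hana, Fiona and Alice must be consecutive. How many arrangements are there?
Treat the 3 as one block: (13-3+1)! × 3! = 39916800 × 6 = 239500800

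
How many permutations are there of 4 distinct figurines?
4! = 24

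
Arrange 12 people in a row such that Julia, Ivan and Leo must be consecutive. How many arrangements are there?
Treat the 3 as one block: (12-3+1)! × 3! = 3628800 × 6 = 21772800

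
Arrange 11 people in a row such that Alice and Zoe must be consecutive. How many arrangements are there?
Treat the 2 as one block: (11-2+1)! × 2! = 3628800 × 2 = 7257600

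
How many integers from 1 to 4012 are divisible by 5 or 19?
⌊4012/5⌋ + ⌊4012/19⌋ - ⌊4012/95⌋ = 802 + 211 - 42 = 971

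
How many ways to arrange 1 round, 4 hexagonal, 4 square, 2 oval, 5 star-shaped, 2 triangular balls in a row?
18! / (1! × 4! × 4! × 2! × 5! × 2!) = 23156733600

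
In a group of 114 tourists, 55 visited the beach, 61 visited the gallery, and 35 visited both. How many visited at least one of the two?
|A∪B| = |A| + |B| - |A∩B| = 55 + 61 - 35 = 81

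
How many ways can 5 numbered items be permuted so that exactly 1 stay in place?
Choose the 1 fixed point C(5,1) = 5, derange the rest: !4 = Σ_{j=0}^{4} (-1)^j·4!/j! = 24 - 24 + 12 - 4 + 1 = 9. Product = 5 × 9 = 45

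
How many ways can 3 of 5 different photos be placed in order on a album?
P(5,3) = 5!/(5-3)! = 60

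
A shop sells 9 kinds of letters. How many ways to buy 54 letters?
C(54+9-1, 9-1) = C(62, 8) = 3381098545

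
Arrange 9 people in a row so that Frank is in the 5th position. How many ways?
Fix one position: (9-1)! = 40320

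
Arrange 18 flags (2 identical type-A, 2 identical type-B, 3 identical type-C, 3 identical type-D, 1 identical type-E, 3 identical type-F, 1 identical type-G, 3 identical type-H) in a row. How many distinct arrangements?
18! / (2! × 2! × 3! × 3! × 1! × 3! × 1! × 3!) = 1235025792000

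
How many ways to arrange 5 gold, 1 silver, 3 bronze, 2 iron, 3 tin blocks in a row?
14! / (5! × 1! × 3! × 2! × 3!) = 10090080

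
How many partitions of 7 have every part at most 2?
Let r_j(i) = number of partitions of i into parts ≤ j, for i = 0..7. r_1(i) = 1 for all i; r_j(i) = r_{j-1}(i) + r_j(i-j). Rows j = 2..2: ≤2: 1 1 2 2 3 3 4 4. r_2(7) = 4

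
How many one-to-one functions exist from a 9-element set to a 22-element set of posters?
P(22,9) = 22!/(22-9)! = 180503769600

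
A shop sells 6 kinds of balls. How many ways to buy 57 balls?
C(57+6-1, 6-1) = C(62, 5) = 6471002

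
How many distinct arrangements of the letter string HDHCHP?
6! / (1! × 1! × 3! × 1!) = 120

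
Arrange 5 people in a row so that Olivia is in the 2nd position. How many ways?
Fix one position: (5-1)! = 24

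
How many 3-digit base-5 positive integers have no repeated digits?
First digit: 4 choices (nonzero). Then descending: 4 × 4 × 3 = 48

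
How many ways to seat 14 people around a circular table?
Circular: fix one position, arrange the rest. (14-1)! = 6227020800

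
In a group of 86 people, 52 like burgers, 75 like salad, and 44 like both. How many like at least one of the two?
|A∪B| = |A| + |B| - |A∩B| = 52 + 75 - 44 = 83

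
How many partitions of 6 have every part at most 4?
Let r_j(i) = number of partitions of i into parts ≤ j, for i = 0..6. r_1(i) = 1 for all i; r_j(i) = r_{j-1}(i) + r_j(i-j). Rows j = 2..4: ≤2: 1 1 2 2 3 3 4; ≤3: 1 1 2 3 4 5 7; ≤4: 1 1 2 3 5 6 9. r_4(6) = 9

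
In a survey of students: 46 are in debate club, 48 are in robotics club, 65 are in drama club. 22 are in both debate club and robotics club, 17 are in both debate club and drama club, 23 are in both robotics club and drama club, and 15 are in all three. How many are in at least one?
|A∪B∪C| = 46+48+65-22-17-23+15 = 112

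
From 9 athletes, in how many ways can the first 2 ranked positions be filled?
P(9,2) = 9!/(9-2)! = 72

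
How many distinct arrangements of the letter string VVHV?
4! / (3! × 1!) = 4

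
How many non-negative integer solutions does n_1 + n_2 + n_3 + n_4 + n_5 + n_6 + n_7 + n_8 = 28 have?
C(28+8-1, 8-1) = C(35, 7) = 6724520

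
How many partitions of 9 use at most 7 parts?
By conjugation, equals partitions of 9 into parts ≤ 7. Let r_j(i) = number of partitions of i into parts ≤ j, for i = 0..9. r_1(i) = 1 for all i; r_j(i) = r_{j-1}(i) + r_j(i-j). Rows j = 2..7: ≤2: 1 1 2 2 3 3 4 4 5 5; ≤3: 1 1 2 3 4 5 7 8 10 12; ≤4: 1 1 2 3 5 6 9 11 15 18; ≤5: 1 1 2 3 5 7 10 13 18 23; ≤6: 1 1 2 3 5 7 11 14 20 26; ≤7: 1 1 2 3 5 7 11 15 21 28. r_7(9) = 28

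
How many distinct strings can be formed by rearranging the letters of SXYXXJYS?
8! / (2! × 2! × 1! × 3!) = 1680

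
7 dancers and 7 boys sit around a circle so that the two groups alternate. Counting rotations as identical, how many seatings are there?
Fix one of the dancers: (7-1)! ways for the remaining dancers, × 7! ways for the boys = 720 × 5040 = 3628800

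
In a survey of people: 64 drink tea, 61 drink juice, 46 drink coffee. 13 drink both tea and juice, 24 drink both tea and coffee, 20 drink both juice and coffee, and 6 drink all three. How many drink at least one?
|A∪B∪C| = 64+61+46-13-24-20+6 = 120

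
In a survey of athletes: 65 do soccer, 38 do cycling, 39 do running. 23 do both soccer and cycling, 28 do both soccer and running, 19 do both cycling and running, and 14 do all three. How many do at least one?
|A∪B∪C| = 65+38+39-23-28-19+14 = 86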